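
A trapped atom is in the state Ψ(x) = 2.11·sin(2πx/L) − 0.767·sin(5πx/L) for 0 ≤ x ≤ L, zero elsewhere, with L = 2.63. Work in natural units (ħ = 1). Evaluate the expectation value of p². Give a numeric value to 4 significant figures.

9.205

p² Ψ = −ħ² d²Ψ/dx²; ⟨p²⟩ = −ħ² ∫ Ψ*·Ψ'' dx / ∫|Ψ|² dx.
d²/dx² sin(jπx/L) = −(jπ/L)²·sin(jπx/L); on 0 ≤ x ≤ L, ∫sin²(jπx/L) dx = L/2 and ∫sin(jπx/L)·sin(lπx/L) dx = 0 for j ≠ l, so only diagonal terms survive in ∫|Ψ|² and ∫Ψ·Ψ″; ∫Ψ·Ψ′ dx = [Ψ²/2] between the walls = 0.
State is unnormalized: ∫|Ψ|² dx = 6.6281, and ∫Ψ*·(−ħ² Ψ'') dx = 61.011, so ⟨p²⟩ = 61.011 / 6.6281.
⟨p²⟩ = 9.2048.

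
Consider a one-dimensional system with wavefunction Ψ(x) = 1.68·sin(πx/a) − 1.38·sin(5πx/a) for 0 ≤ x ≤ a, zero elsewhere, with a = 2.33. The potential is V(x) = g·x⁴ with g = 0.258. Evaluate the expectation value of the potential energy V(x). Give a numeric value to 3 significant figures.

⟨V⟩ = ∫ V(x)·|Ψ|² dx / ∫|Ψ|² dx.
On 0 ≤ x ≤ a (j ≠ l): ∫sin²(jπx/a) dx = a/2, ∫sin(jπx/a)·sin(lπx/a) dx = 0; diagonal moments ∫x·sin²(jπx/a) dx = a²/4, ∫x²·sin²(jπx/a) dx = a³·(1/6 − 1/(4j²π²)); cross terms ∫x·sin(jπx/a)·sin(lπx/a) dx = 0 for j + l even and −4jla²/(π²(j² − l²)²) for j + l odd, ∫x²·sin(jπx/a)·sin(lπx/a) dx = (−1)^(j+l)·4jla³/(π²(j² − l²)²); higher powers the same way via product-to-sum and parts.
State is unnormalized: ∫|Ψ|² dx = 5.5067, and ∫Ψ*·V(x)·Ψ dx = 5.6121, so ⟨V⟩ = 5.6121 / 5.5067.
⟨V⟩ = 1.0191.

1.02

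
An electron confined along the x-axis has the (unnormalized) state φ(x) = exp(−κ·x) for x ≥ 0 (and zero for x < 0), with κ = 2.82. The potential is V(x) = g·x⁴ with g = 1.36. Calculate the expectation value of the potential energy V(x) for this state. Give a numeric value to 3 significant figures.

⟨V⟩ = ∫ V(x)·|φ|² dx / ∫|φ|² dx.
Every integrand reduces to terms xʲ·e^(−2κx) on [0, ∞); use ∫₀^∞ xʲ·e^(−2κx) dx = j!/(2κ)^(j+1).
State is unnormalized: ∫|φ|² dx = 0.17730, and ∫φ*·V(x)·φ dx = 0.0057195, so ⟨V⟩ = 0.0057195 / 0.17730.
⟨V⟩ = 0.032258.

0.0323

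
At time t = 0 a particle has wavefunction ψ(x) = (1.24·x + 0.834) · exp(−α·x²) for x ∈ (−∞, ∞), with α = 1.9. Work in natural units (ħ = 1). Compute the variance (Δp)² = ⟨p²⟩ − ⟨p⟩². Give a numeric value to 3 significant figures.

Compute ⟨p⟩ and ⟨p²⟩ separately; (Δp)² = ⟨p²⟩ − ⟨p⟩².
Expand each integrand as polynomial × e^(−2αx²) and use ∫x^(2j)·e^(−2αx²) dx = (2j−1)!!/(4α)^j · √(π/(2α)), odd powers → 0; here √(π/(2α)) = 0.90925. Differentiate with the product rule, d/dx e^(−αx²) = −2αx·e^(−αx²).
Normalization: ∫|ψ|² dx = 0.81639.
⟨p⟩ = 0.0000 and ⟨p²⟩ = 2.7562.
(Δp)² = 2.7562 − (0.0000)² = 2.7562.

2.76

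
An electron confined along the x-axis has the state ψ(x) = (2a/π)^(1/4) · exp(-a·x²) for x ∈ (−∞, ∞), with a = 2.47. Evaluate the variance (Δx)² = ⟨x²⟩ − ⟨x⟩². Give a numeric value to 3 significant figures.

0.101

Compute ⟨x⟩ and ⟨x²⟩ separately, then (Δx)² = ⟨x²⟩ − ⟨x⟩².
Gaussian moments: ∫x^(2j)·e^(−2ax²) dx = (2j−1)!!/(4a)^j · √(π/(2a)), odd powers integrate to 0; here √(π/(2a)) = 0.79746.
⟨x⟩ = 0.0000 and ⟨x²⟩ = 0.10121.
(Δx)² = 0.10121 − (0.0000)² = 0.10121.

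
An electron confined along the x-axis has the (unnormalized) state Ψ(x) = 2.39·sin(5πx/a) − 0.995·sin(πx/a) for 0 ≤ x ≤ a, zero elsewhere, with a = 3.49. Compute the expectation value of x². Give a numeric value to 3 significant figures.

3.89

⟨x²⟩ = ∫ x²·|Ψ|² dx / ∫|Ψ|² dx (integrals over the domain).
On 0 ≤ x ≤ a (j ≠ l): ∫sin²(jπx/a) dx = a/2, ∫sin(jπx/a)·sin(lπx/a) dx = 0; diagonal moments ∫x·sin²(jπx/a) dx = a²/4, ∫x²·sin²(jπx/a) dx = a³·(1/6 − 1/(4j²π²)); cross terms ∫x·sin(jπx/a)·sin(lπx/a) dx = 0 for j + l even and −4jla²/(π²(j² − l²)²) for j + l odd, ∫x²·sin(jπx/a)·sin(lπx/a) dx = (−1)^(j+l)·4jla³/(π²(j² − l²)²); higher powers the same way via product-to-sum and parts.
State is unnormalized: ∫|Ψ|² dx = 11.695, and ∫Ψ*·x²·Ψ dx = 45.460, so ⟨x²⟩ = 45.460 / 11.695.
⟨x²⟩ = 3.8870.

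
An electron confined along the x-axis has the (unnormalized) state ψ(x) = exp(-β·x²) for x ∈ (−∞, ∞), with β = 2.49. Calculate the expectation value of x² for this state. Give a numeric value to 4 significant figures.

⟨x²⟩ = ∫ x²·|ψ|² dx / ∫|ψ|² dx (integrals over the domain).
Gaussian moments: ∫x^(2j)·e^(−2βx²) dx = (2j−1)!!/(4β)^j · √(π/(2β)), odd powers integrate to 0; here √(π/(2β)) = 0.79426.
State is unnormalized: ∫|ψ|² dx = 0.79426, and ∫ψ*·x²·ψ dx = 0.079745, so ⟨x²⟩ = 0.079745 / 0.79426.
⟨x²⟩ = 0.10040.

0.1004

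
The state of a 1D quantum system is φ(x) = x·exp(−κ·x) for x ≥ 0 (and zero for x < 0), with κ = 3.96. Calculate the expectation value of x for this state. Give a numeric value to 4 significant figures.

0.3788

⟨x⟩ = ∫ x·|φ|² dx / ∫|φ|² dx (integrals over the domain).
Every integrand reduces to terms xʲ·e^(−2κx) on [0, ∞); use ∫₀^∞ xʲ·e^(−2κx) dx = j!/(2κ)^(j+1).
State is unnormalized: ∫|φ|² dx = 0.0040258, and ∫φ*·x·φ dx = 0.0015249, so ⟨x⟩ = 0.0015249 / 0.0040258.
⟨x⟩ = 0.37879.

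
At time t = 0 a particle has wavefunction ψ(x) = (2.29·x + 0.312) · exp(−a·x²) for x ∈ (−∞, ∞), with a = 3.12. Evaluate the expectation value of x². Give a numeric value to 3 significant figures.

0.210

⟨x²⟩ = ∫ x²·|ψ|² dx / ∫|ψ|² dx (integrals over the domain).
Expand each integrand as polynomial × e^(−2ax²) and use ∫x^(2j)·e^(−2ax²) dx = (2j−1)!!/(4a)^j · √(π/(2a)), odd powers → 0; here √(π/(2a)) = 0.70955.
State is unnormalized: ∫|ψ|² dx = 0.36722, and ∫ψ*·x²·ψ dx = 0.077206, so ⟨x²⟩ = 0.077206 / 0.36722.
⟨x²⟩ = 0.21024.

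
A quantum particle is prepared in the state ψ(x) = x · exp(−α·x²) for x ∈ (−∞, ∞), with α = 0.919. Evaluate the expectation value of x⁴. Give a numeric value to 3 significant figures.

⟨x⁴⟩ = ∫ x⁴·|ψ|² dx / ∫|ψ|² dx (integrals over the domain).
Expand each integrand as polynomial × e^(−2αx²) and use ∫x^(2j)·e^(−2αx²) dx = (2j−1)!!/(4α)^j · √(π/(2α)), odd powers → 0; here √(π/(2α)) = 1.3074.
State is unnormalized: ∫|ψ|² dx = 0.35565, and ∫ψ*·x⁴·ψ dx = 0.39479, so ⟨x⁴⟩ = 0.39479 / 0.35565.
⟨x⁴⟩ = 1.1100.

1.11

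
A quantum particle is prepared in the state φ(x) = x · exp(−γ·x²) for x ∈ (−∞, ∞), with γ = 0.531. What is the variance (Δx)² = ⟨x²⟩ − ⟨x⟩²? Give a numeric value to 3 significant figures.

Compute ⟨x⟩ and ⟨x²⟩ separately, then (Δx)² = ⟨x²⟩ − ⟨x⟩².
Expand each integrand as polynomial × e^(−2γx²) and use ∫x^(2j)·e^(−2γx²) dx = (2j−1)!!/(4γ)^j · √(π/(2γ)), odd powers → 0; here √(π/(2γ)) = 1.7199.
Normalization: ∫|φ|² dx = 0.80976.
⟨x⟩ = 0.0000 and ⟨x²⟩ = 1.4124.
(Δx)² = 1.4124 − (0.0000)² = 1.4124.

1.41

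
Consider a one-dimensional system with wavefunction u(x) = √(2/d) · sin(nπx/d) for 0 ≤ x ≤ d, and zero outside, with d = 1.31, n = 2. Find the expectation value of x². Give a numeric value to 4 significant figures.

0.5503

⟨x²⟩ = ∫ x²·|u|² dx (integrals over the domain).
With sin²θ = (1 − cos2θ)/2 on 0 ≤ x ≤ d: ∫sin²(nπx/d) dx = d/2, ∫x·sin²(nπx/d) dx = d²/4, ∫x²·sin²(nπx/d) dx = d³·(1/6 − 1/(4n²π²)); higher powers xᵏ the same way, integrating xᵏ·cos(2nπx/d) by parts.
⟨x²⟩ = 0.55030.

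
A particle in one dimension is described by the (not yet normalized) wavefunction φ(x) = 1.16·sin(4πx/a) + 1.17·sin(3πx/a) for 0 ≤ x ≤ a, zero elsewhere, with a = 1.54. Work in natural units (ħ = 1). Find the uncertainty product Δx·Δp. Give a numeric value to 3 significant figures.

2.21

Δx = √(⟨x²⟩−⟨x⟩²), Δp = √(⟨p²⟩−⟨p⟩²).
On 0 ≤ x ≤ a (j ≠ l): ∫sin²(jπx/a) dx = a/2, ∫sin(jπx/a)·sin(lπx/a) dx = 0; diagonal moments ∫x·sin²(jπx/a) dx = a²/4, ∫x²·sin²(jπx/a) dx = a³·(1/6 − 1/(4j²π²)); cross terms ∫x·sin(jπx/a)·sin(lπx/a) dx = 0 for j + l even and −4jla²/(π²(j² − l²)²) for j + l odd, ∫x²·sin(jπx/a)·sin(lπx/a) dx = (−1)^(j+l)·4jla³/(π²(j² − l²)²); higher powers the same way via product-to-sum and parts. d²/dx² sin(jπx/a) = −(jπ/a)²·sin(jπx/a); on 0 ≤ x ≤ a, ∫sin²(jπx/a) dx = a/2 and ∫sin(jπx/a)·sin(lπx/a) dx = 0 for j ≠ l, so only diagonal terms survive in ∫|φ|² and ∫φ·φ″; ∫φ·φ′ dx = [φ²/2] between the walls = 0.
Normalization: ∫|φ|² dx = 2.0902.
⟨x⟩ = 0.46431, ⟨x²⟩ = 0.30932 ⇒ Δx = 0.30616.
⟨p⟩ = 0.0000, ⟨p²⟩ = 51.895 ⇒ Δp = 7.2038.
Δx·Δp = 2.2055.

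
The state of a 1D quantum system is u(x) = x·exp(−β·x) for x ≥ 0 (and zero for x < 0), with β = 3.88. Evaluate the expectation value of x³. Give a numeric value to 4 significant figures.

0.1284

⟨x³⟩ = ∫ x³·|u|² dx / ∫|u|² dx (integrals over the domain).
Every integrand reduces to terms xʲ·e^(−2βx) on [0, ∞); use ∫₀^∞ xʲ·e^(−2βx) dx = j!/(2β)^(j+1).
State is unnormalized: ∫|u|² dx = 0.0042800, and ∫u*·x³·u dx = 0.00054955, so ⟨x³⟩ = 0.00054955 / 0.0042800.
⟨x³⟩ = 0.12840.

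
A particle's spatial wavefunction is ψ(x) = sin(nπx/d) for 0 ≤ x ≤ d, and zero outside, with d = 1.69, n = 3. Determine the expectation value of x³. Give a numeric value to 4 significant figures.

⟨x³⟩ = ∫ x³·|ψ|² dx / ∫|ψ|² dx (integrals over the domain).
With sin²θ = (1 − cos2θ)/2 on 0 ≤ x ≤ d: ∫sin²(nπx/d) dx = d/2, ∫x·sin²(nπx/d) dx = d²/4, ∫x²·sin²(nπx/d) dx = d³·(1/6 − 1/(4n²π²)); higher powers xᵏ the same way, integrating xᵏ·cos(2nπx/d) by parts.
State is unnormalized: ∫|ψ|² dx = 0.84500, and ∫ψ*·x³·ψ dx = 0.98523, so ⟨x³⟩ = 0.98523 / 0.84500.
⟨x³⟩ = 1.1659.

1.166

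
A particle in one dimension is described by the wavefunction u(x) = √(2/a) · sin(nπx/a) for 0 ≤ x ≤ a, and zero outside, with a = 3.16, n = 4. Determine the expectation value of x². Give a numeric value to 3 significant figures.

3.30

⟨x²⟩ = ∫ x²·|u|² dx (integrals over the domain).
With sin²θ = (1 − cos2θ)/2 on 0 ≤ x ≤ a: ∫sin²(nπx/a) dx = a/2, ∫x·sin²(nπx/a) dx = a²/4, ∫x²·sin²(nπx/a) dx = a³·(1/6 − 1/(4n²π²)); higher powers xᵏ the same way, integrating xᵏ·cos(2nπx/a) by parts.
⟨x²⟩ = 3.2969.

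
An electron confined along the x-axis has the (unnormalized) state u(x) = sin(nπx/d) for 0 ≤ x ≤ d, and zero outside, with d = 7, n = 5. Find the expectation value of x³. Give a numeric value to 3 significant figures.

⟨x³⟩ = ∫ x³·|u|² dx / ∫|u|² dx (integrals over the domain).
With sin²θ = (1 − cos2θ)/2 on 0 ≤ x ≤ d: ∫sin²(nπx/d) dx = d/2, ∫x·sin²(nπx/d) dx = d²/4, ∫x²·sin²(nπx/d) dx = d³·(1/6 − 1/(4n²π²)); higher powers xᵏ the same way, integrating xᵏ·cos(2nπx/d) by parts.
State is unnormalized: ∫|u|² dx = 3.5000, and ∫u*·x³·u dx = 296.48, so ⟨x³⟩ = 296.48 / 3.5000.
⟨x³⟩ = 84.707.

84.7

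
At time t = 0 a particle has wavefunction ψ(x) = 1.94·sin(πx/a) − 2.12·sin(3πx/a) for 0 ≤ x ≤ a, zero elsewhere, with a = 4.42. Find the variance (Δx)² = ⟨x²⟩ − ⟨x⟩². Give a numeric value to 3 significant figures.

0.378

Compute ⟨x⟩ and ⟨x²⟩ separately, then (Δx)² = ⟨x²⟩ − ⟨x⟩².
On 0 ≤ x ≤ a (j ≠ l): ∫sin²(jπx/a) dx = a/2, ∫sin(jπx/a)·sin(lπx/a) dx = 0; diagonal moments ∫x·sin²(jπx/a) dx = a²/4, ∫x²·sin²(jπx/a) dx = a³·(1/6 − 1/(4j²π²)); cross terms ∫x·sin(jπx/a)·sin(lπx/a) dx = 0 for j + l even and −4jla²/(π²(j² − l²)²) for j + l odd, ∫x²·sin(jπx/a)·sin(lπx/a) dx = (−1)^(j+l)·4jla³/(π²(j² − l²)²); higher powers the same way via product-to-sum and parts.
Normalization: ∫|ψ|² dx = 18.250.
⟨x⟩ = 2.2100 and ⟨x²⟩ = 5.2618.
(Δx)² = 5.2618 − (2.2100)² = 0.37773.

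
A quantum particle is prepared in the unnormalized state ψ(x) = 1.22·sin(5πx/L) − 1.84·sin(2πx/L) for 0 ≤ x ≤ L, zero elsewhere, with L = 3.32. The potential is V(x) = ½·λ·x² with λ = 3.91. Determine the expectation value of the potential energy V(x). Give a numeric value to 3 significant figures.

⟨V⟩ = ∫ V(x)·|ψ|² dx / ∫|ψ|² dx.
On 0 ≤ x ≤ L (j ≠ l): ∫sin²(jπx/L) dx = L/2, ∫sin(jπx/L)·sin(lπx/L) dx = 0; diagonal moments ∫x·sin²(jπx/L) dx = L²/4, ∫x²·sin²(jπx/L) dx = L³·(1/6 − 1/(4j²π²)); cross terms ∫x·sin(jπx/L)·sin(lπx/L) dx = 0 for j + l even and −4jlL²/(π²(j² − l²)²) for j + l odd, ∫x²·sin(jπx/L)·sin(lπx/L) dx = (−1)^(j+l)·4jlL³/(π²(j² − l²)²); higher powers the same way via product-to-sum and parts.
State is unnormalized: ∫|ψ|² dx = 8.0908, and ∫ψ*·V(x)·ψ dx = 59.426, so ⟨V⟩ = 59.426 / 8.0908.
⟨V⟩ = 7.3449.

7.34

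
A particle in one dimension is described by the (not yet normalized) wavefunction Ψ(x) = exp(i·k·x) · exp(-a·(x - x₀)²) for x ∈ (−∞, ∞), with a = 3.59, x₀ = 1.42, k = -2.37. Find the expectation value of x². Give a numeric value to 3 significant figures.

2.09

⟨x²⟩ = ∫ x²·|Ψ|² dx / ∫|Ψ|² dx (integrals over the domain).
Gaussian moments (u = x − x₀): ∫u^(2j)·e^(−2au²) du = (2j−1)!!/(4a)^j · √(π/(2a)), odd powers integrate to 0; here √(π/(2a)) = 0.66147.
State is unnormalized: ∫|Ψ|² dx = 0.66147, and ∫Ψ*·x²·Ψ dx = 1.3799, so ⟨x²⟩ = 1.3799 / 0.66147.
⟨x²⟩ = 2.0860.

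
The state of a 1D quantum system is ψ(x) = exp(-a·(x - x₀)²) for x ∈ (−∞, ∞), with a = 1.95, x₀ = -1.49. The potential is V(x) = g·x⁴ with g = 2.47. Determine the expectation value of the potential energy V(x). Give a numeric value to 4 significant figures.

16.51

⟨V⟩ = ∫ V(x)·|ψ|² dx / ∫|ψ|² dx.
Gaussian moments (u = x − x₀): ∫u^(2j)·e^(−2au²) du = (2j−1)!!/(4a)^j · √(π/(2a)), odd powers integrate to 0; here √(π/(2a)) = 0.89752.
State is unnormalized: ∫|ψ|² dx = 0.89752, and ∫ψ*·V(x)·ψ dx = 14.822, so ⟨V⟩ = 14.822 / 0.89752.
⟨V⟩ = 16.514.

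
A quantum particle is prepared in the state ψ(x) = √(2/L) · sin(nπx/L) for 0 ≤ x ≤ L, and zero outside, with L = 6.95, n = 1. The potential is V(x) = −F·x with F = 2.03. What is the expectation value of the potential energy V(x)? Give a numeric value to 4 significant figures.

⟨V⟩ = ∫ V(x)·|ψ|² dx.
With sin²θ = (1 − cos2θ)/2 on 0 ≤ x ≤ L: ∫sin²(nπx/L) dx = L/2, ∫x·sin²(nπx/L) dx = L²/4, ∫x²·sin²(nπx/L) dx = L³·(1/6 − 1/(4n²π²)); higher powers xᵏ the same way, integrating xᵏ·cos(2nπx/L) by parts.
⟨V⟩ = -7.0543.

-7.054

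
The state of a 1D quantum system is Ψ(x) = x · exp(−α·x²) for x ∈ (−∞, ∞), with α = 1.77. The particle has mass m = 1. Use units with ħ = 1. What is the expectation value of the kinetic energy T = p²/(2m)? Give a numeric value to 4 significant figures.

T = −(ħ²/2m) d²/dx², so ⟨T⟩ = −(ħ²/2m) ∫ Ψ*·Ψ'' dx / ∫|Ψ|² dx; with m = 1.
Expand each integrand as polynomial × e^(−2αx²) and use ∫x^(2j)·e^(−2αx²) dx = (2j−1)!!/(4α)^j · √(π/(2α)), odd powers → 0; here √(π/(2α)) = 0.94205. Differentiate with the product rule, d/dx e^(−αx²) = −2αx·e^(−αx²).
State is unnormalized: ∫|Ψ|² dx = 0.13306, and ∫Ψ*·(−ħ²/2m · Ψ'') dx = 0.35327, so ⟨T⟩ = 0.35327 / 0.13306.
⟨T⟩ = 2.6550.

2.655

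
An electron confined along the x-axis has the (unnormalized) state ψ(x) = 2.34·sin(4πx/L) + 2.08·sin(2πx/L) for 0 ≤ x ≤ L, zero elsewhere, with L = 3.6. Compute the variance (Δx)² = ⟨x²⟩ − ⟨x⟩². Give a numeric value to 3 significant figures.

1.56

Compute ⟨x⟩ and ⟨x²⟩ separately, then (Δx)² = ⟨x²⟩ − ⟨x⟩².
On 0 ≤ x ≤ L (j ≠ l): ∫sin²(jπx/L) dx = L/2, ∫sin(jπx/L)·sin(lπx/L) dx = 0; diagonal moments ∫x·sin²(jπx/L) dx = L²/4, ∫x²·sin²(jπx/L) dx = L³·(1/6 − 1/(4j²π²)); cross terms ∫x·sin(jπx/L)·sin(lπx/L) dx = 0 for j + l even and −4jlL²/(π²(j² − l²)²) for j + l odd, ∫x²·sin(jπx/L)·sin(lπx/L) dx = (−1)^(j+l)·4jlL³/(π²(j² − l²)²); higher powers the same way via product-to-sum and parts.
Normalization: ∫|ψ|² dx = 17.644.
⟨x⟩ = 1.8000 and ⟨x²⟩ = 4.8042.
(Δx)² = 4.8042 − (1.8000)² = 1.5642.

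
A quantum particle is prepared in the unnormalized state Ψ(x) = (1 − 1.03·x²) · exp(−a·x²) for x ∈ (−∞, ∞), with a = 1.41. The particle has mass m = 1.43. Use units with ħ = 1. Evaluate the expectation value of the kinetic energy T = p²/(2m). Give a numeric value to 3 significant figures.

T = −(ħ²/2m) d²/dx², so ⟨T⟩ = −(ħ²/2m) ∫ Ψ*·Ψ'' dx / ∫|Ψ|² dx; with m = 1.43.
Expand each integrand as polynomial × e^(−2ax²) and use ∫x^(2j)·e^(−2ax²) dx = (2j−1)!!/(4a)^j · √(π/(2a)), odd powers → 0; here √(π/(2a)) = 1.0555. Differentiate with the product rule, d/dx e^(−ax²) = −2ax·e^(−ax²).
State is unnormalized: ∫|Ψ|² dx = 0.77557, and ∫Ψ*·(−ħ²/2m · Ψ'') dx = 0.83190, so ⟨T⟩ = 0.83190 / 0.77557.
⟨T⟩ = 1.0726.

1.07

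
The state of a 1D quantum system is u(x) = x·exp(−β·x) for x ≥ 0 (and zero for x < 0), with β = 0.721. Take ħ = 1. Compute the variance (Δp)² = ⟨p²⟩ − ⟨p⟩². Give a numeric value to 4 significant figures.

0.5198

Compute ⟨p⟩ and ⟨p²⟩ separately; (Δp)² = ⟨p²⟩ − ⟨p⟩².
Differentiate x·exp(−β·x) with the product rule; every integrand then reduces to terms xʲ·e^(−2βx) on [0, ∞), with ∫₀^∞ xʲ·e^(−2βx) dx = j!/(2β)^(j+1).
Normalization: ∫|u|² dx = 0.66701.
⟨p⟩ = 0.0000 and ⟨p²⟩ = 0.51984.
(Δp)² = 0.51984 − (0.0000)² = 0.51984.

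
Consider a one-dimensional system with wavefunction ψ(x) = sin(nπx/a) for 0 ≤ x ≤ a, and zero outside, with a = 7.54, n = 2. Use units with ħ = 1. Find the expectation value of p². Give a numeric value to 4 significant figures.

p² ψ = −ħ² d²ψ/dx²; ⟨p²⟩ = −ħ² ∫ ψ*·ψ'' dx / ∫|ψ|² dx.
d/dx sin(nπx/a) = (nπ/a)·cos(nπx/a) and d²/dx² sin(nπx/a) = −(nπ/a)²·sin(nπx/a); on 0 ≤ x ≤ a, ∫sin²(nπx/a) dx = a/2 and ∫sin(nπx/a)·cos(nπx/a) dx = 0.
State is unnormalized: ∫|ψ|² dx = 3.7700, and ∫ψ*·(−ħ² ψ'') dx = 2.6179, so ⟨p²⟩ = 2.6179 / 3.7700.
⟨p²⟩ = 0.69441.

0.6944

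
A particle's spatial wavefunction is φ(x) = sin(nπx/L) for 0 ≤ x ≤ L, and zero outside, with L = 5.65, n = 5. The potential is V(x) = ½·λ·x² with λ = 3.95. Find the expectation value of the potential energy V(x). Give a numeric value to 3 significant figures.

20.9

⟨V⟩ = ∫ V(x)·|φ|² dx / ∫|φ|² dx.
With sin²θ = (1 − cos2θ)/2 on 0 ≤ x ≤ L: ∫sin²(nπx/L) dx = L/2, ∫x·sin²(nπx/L) dx = L²/4, ∫x²·sin²(nπx/L) dx = L³·(1/6 − 1/(4n²π²)); higher powers xᵏ the same way, integrating xᵏ·cos(2nπx/L) by parts.
State is unnormalized: ∫|φ|² dx = 2.8250, and ∫φ*·V(x)·φ dx = 59.008, so ⟨V⟩ = 59.008 / 2.8250.
⟨V⟩ = 20.888.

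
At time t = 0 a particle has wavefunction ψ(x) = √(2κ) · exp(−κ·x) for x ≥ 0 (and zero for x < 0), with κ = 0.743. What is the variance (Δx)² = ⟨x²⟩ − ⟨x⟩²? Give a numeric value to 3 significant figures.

0.453

Compute ⟨x⟩ and ⟨x²⟩ separately, then (Δx)² = ⟨x²⟩ − ⟨x⟩².
Every integrand reduces to terms xʲ·e^(−2κx) on [0, ∞); use ∫₀^∞ xʲ·e^(−2κx) dx = j!/(2κ)^(j+1).
⟨x⟩ = 0.67295 and ⟨x²⟩ = 0.90572.
(Δx)² = 0.90572 − (0.67295)² = 0.45286.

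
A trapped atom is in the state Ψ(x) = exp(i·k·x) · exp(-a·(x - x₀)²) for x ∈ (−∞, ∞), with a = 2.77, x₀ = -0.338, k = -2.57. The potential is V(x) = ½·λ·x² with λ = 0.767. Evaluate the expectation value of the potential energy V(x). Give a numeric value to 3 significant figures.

0.0784

⟨V⟩ = ∫ V(x)·|Ψ|² dx / ∫|Ψ|² dx.
Gaussian moments (u = x − x₀): ∫u^(2j)·e^(−2au²) du = (2j−1)!!/(4a)^j · √(π/(2a)), odd powers integrate to 0; here √(π/(2a)) = 0.75304.
State is unnormalized: ∫|Ψ|² dx = 0.75304, and ∫Ψ*·V(x)·Ψ dx = 0.059057, so ⟨V⟩ = 0.059057 / 0.75304.
⟨V⟩ = 0.078424.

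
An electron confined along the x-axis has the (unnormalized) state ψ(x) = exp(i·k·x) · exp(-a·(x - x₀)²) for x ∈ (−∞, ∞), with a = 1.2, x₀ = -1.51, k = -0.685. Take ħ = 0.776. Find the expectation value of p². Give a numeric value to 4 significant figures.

1.005

p² ψ = −ħ² d²ψ/dx²; ⟨p²⟩ = −ħ² ∫ ψ*·ψ'' dx / ∫|ψ|² dx.
Gaussian moments (u = x − x₀): ∫u^(2j)·e^(−2au²) du = (2j−1)!!/(4a)^j · √(π/(2a)), odd powers integrate to 0; here √(π/(2a)) = 1.1441. Derivatives: ψ′ = (ik − 2au)·ψ, ψ″ = ((ik − 2au)² − 2a)·ψ; the odd-in-u pieces drop out.
State is unnormalized: ∫|ψ|² dx = 1.1441, and ∫ψ*·(−ħ² ψ'') dx = 1.1500, so ⟨p²⟩ = 1.1500 / 1.1441.
⟨p²⟩ = 1.0052.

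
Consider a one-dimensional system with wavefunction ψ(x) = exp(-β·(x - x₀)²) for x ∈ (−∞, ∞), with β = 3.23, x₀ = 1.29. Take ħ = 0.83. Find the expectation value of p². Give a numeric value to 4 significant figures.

p² ψ = −ħ² d²ψ/dx²; ⟨p²⟩ = −ħ² ∫ ψ*·ψ'' dx / ∫|ψ|² dx.
Gaussian moments (u = x − x₀): ∫u^(2j)·e^(−2βu²) du = (2j−1)!!/(4β)^j · √(π/(2β)), odd powers integrate to 0; here √(π/(2β)) = 0.69736. Derivatives: d/dx e^(−βu²) = −2βu·e^(−βu²), d²/dx² e^(−βu²) = (4β²u² − 2β)·e^(−βu²).
State is unnormalized: ∫|ψ|² dx = 0.69736, and ∫ψ*·(−ħ² ψ'') dx = 1.5517, so ⟨p²⟩ = 1.5517 / 0.69736.
⟨p²⟩ = 2.2251.

2.225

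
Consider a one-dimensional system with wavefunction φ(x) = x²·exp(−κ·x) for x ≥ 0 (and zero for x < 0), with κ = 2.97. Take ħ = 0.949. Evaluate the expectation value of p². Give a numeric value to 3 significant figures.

p² φ = −ħ² d²φ/dx²; ⟨p²⟩ = −ħ² ∫ φ*·φ'' dx / ∫|φ|² dx.
Differentiate x²·exp(−κ·x) with the product rule; every integrand then reduces to terms xʲ·e^(−2κx) on [0, ∞), with ∫₀^∞ xʲ·e^(−2κx) dx = j!/(2κ)^(j+1).
State is unnormalized: ∫|φ|² dx = 0.0032455, and ∫φ*·(−ħ² φ'') dx = 0.0085942, so ⟨p²⟩ = 0.0085942 / 0.0032455.
⟨p²⟩ = 2.6480.

2.65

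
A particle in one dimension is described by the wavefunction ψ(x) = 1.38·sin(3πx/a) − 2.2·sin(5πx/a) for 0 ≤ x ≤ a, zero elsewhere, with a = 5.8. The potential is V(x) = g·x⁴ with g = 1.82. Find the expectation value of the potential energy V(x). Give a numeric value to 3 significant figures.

⟨V⟩ = ∫ V(x)·|ψ|² dx / ∫|ψ|² dx.
On 0 ≤ x ≤ a (j ≠ l): ∫sin²(jπx/a) dx = a/2, ∫sin(jπx/a)·sin(lπx/a) dx = 0; diagonal moments ∫x·sin²(jπx/a) dx = a²/4, ∫x²·sin²(jπx/a) dx = a³·(1/6 − 1/(4j²π²)); cross terms ∫x·sin(jπx/a)·sin(lπx/a) dx = 0 for j + l even and −4jla²/(π²(j² − l²)²) for j + l odd, ∫x²·sin(jπx/a)·sin(lπx/a) dx = (−1)^(j+l)·4jla³/(π²(j² − l²)²); higher powers the same way via product-to-sum and parts.
State is unnormalized: ∫|ψ|² dx = 19.559, and ∫ψ*·V(x)·ψ dx = 4925.6, so ⟨V⟩ = 4925.6 / 19.559.
⟨V⟩ = 251.84.

252.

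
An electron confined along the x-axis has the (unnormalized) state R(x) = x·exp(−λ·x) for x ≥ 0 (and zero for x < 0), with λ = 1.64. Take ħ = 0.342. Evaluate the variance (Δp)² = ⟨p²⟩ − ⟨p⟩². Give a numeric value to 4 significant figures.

0.3146

Compute ⟨p⟩ and ⟨p²⟩ separately; (Δp)² = ⟨p²⟩ − ⟨p⟩².
Differentiate x·exp(−λ·x) with the product rule; every integrand then reduces to terms xʲ·e^(−2λx) on [0, ∞), with ∫₀^∞ xʲ·e^(−2λx) dx = j!/(2λ)^(j+1).
Normalization: ∫|R|² dx = 0.056677.
⟨p⟩ = 0.0000 and ⟨p²⟩ = 0.31459.
(Δp)² = 0.31459 − (0.0000)² = 0.31459.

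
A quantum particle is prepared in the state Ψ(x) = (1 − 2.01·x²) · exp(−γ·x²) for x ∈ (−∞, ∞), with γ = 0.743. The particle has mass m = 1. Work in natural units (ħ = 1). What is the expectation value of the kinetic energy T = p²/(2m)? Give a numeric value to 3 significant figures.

2.02

T = −(ħ²/2m) d²/dx², so ⟨T⟩ = −(ħ²/2m) ∫ Ψ*·Ψ'' dx / ∫|Ψ|² dx; with m = 1.
Expand each integrand as polynomial × e^(−2γx²) and use ∫x^(2j)·e^(−2γx²) dx = (2j−1)!!/(4γ)^j · √(π/(2γ)), odd powers → 0; here √(π/(2γ)) = 1.4540. Differentiate with the product rule, d/dx e^(−γx²) = −2γx·e^(−γx²).
State is unnormalized: ∫|Ψ|² dx = 1.4825, and ∫Ψ*·(−ħ²/2m · Ψ'') dx = 3.0003, so ⟨T⟩ = 3.0003 / 1.4825.
⟨T⟩ = 2.0239.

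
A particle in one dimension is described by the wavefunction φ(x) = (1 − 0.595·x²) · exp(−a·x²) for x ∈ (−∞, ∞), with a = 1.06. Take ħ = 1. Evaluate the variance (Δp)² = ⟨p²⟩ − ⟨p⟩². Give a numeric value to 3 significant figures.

Compute ⟨p⟩ and ⟨p²⟩ separately; (Δp)² = ⟨p²⟩ − ⟨p⟩².
Expand each integrand as polynomial × e^(−2ax²) and use ∫x^(2j)·e^(−2ax²) dx = (2j−1)!!/(4a)^j · √(π/(2a)), odd powers → 0; here √(π/(2a)) = 1.2173. Differentiate with the product rule, d/dx e^(−ax²) = −2ax·e^(−ax²).
Normalization: ∫|φ|² dx = 0.94759.
⟨p⟩ = 0.0000 and ⟨p²⟩ = 1.9316.
(Δp)² = 1.9316 − (0.0000)² = 1.9316.

1.93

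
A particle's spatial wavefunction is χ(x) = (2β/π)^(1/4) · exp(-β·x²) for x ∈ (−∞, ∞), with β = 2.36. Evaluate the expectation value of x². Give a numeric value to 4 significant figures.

⟨x²⟩ = ∫ x²·|χ|² dx (integrals over the domain).
Gaussian moments: ∫x^(2j)·e^(−2βx²) dx = (2j−1)!!/(4β)^j · √(π/(2β)), odd powers integrate to 0; here √(π/(2β)) = 0.81584.
⟨x²⟩ = 0.10593.

0.1059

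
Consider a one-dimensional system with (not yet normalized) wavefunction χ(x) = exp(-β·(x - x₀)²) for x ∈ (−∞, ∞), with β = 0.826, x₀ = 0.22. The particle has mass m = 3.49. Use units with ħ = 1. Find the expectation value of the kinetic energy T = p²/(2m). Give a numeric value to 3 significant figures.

0.118

T = −(ħ²/2m) d²/dx², so ⟨T⟩ = −(ħ²/2m) ∫ χ*·χ'' dx / ∫|χ|² dx; with m = 3.49.
Gaussian moments (u = x − x₀): ∫u^(2j)·e^(−2βu²) du = (2j−1)!!/(4β)^j · √(π/(2β)), odd powers integrate to 0; here √(π/(2β)) = 1.3790. Derivatives: d/dx e^(−βu²) = −2βu·e^(−βu²), d²/dx² e^(−βu²) = (4β²u² − 2β)·e^(−βu²).
State is unnormalized: ∫|χ|² dx = 1.3790, and ∫χ*·(−ħ²/2m · χ'') dx = 0.16319, so ⟨T⟩ = 0.16319 / 1.3790.
⟨T⟩ = 0.11834.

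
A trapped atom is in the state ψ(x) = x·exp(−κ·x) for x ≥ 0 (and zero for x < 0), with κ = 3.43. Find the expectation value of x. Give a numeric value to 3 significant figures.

0.437

⟨x⟩ = ∫ x·|ψ|² dx / ∫|ψ|² dx (integrals over the domain).
Every integrand reduces to terms xʲ·e^(−2κx) on [0, ∞); use ∫₀^∞ xʲ·e^(−2κx) dx = j!/(2κ)^(j+1).
State is unnormalized: ∫|ψ|² dx = 0.0061952, and ∫ψ*·x·ψ dx = 0.0027093, so ⟨x⟩ = 0.0027093 / 0.0061952.
⟨x⟩ = 0.43732.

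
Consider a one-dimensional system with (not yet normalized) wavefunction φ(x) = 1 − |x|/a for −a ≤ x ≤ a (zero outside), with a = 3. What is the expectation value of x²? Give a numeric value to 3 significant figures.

⟨x²⟩ = ∫ x²·|φ|² dx / ∫|φ|² dx (integrals over the domain).
φ is even, so ∫ over [−a, a] = 2∫₀ᵃ with φ = 1 − x/a there: ∫₀ᵃ (1 − x/a)² dx = a/3, ∫₀ᵃ x²(1 − x/a)² dx = a³/30, ∫₀ᵃ x⁴(1 − x/a)² dx = a⁵/105.
State is unnormalized: ∫|φ|² dx = 2.0000, and ∫φ*·x²·φ dx = 1.8000, so ⟨x²⟩ = 1.8000 / 2.0000.
⟨x²⟩ = 0.90000.

0.900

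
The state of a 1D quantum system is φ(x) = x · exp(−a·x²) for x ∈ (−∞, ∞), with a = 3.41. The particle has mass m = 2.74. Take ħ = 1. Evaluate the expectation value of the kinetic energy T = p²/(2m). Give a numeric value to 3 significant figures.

1.87

T = −(ħ²/2m) d²/dx², so ⟨T⟩ = −(ħ²/2m) ∫ φ*·φ'' dx / ∫|φ|² dx; with m = 2.74.
Expand each integrand as polynomial × e^(−2ax²) and use ∫x^(2j)·e^(−2ax²) dx = (2j−1)!!/(4a)^j · √(π/(2a)), odd powers → 0; here √(π/(2a)) = 0.67871. Differentiate with the product rule, d/dx e^(−ax²) = −2ax·e^(−ax²).
State is unnormalized: ∫|φ|² dx = 0.049759, and ∫φ*·(−ħ²/2m · φ'') dx = 0.092889, so ⟨T⟩ = 0.092889 / 0.049759.
⟨T⟩ = 1.8668.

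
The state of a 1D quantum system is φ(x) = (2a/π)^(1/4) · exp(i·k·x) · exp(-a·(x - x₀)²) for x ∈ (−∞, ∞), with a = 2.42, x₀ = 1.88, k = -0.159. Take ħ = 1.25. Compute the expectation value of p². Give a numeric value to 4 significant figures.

p² φ = −ħ² d²φ/dx²; ⟨p²⟩ = −ħ² ∫ φ*·φ'' dx.
Gaussian moments (u = x − x₀): ∫u^(2j)·e^(−2au²) du = (2j−1)!!/(4a)^j · √(π/(2a)), odd powers integrate to 0; here √(π/(2a)) = 0.80566. Derivatives: φ′ = (ik − 2au)·φ, φ″ = ((ik − 2au)² − 2a)·φ; the odd-in-u pieces drop out.
⟨p²⟩ = 3.8208.

3.821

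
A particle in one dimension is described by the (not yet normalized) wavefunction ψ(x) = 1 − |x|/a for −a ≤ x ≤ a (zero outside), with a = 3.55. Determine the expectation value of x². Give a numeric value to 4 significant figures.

⟨x²⟩ = ∫ x²·|ψ|² dx / ∫|ψ|² dx (integrals over the domain).
ψ is even, so ∫ over [−a, a] = 2∫₀ᵃ with ψ = 1 − x/a there: ∫₀ᵃ (1 − x/a)² dx = a/3, ∫₀ᵃ x²(1 − x/a)² dx = a³/30, ∫₀ᵃ x⁴(1 − x/a)² dx = a⁵/105.
State is unnormalized: ∫|ψ|² dx = 2.3667, and ∫ψ*·x²·ψ dx = 2.9826, so ⟨x²⟩ = 2.9826 / 2.3667.
⟨x²⟩ = 1.2603.

1.260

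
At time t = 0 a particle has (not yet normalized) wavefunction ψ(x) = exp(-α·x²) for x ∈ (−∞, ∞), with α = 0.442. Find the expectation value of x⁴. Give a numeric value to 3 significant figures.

⟨x⁴⟩ = ∫ x⁴·|ψ|² dx / ∫|ψ|² dx (integrals over the domain).
Gaussian moments: ∫x^(2j)·e^(−2αx²) dx = (2j−1)!!/(4α)^j · √(π/(2α)), odd powers integrate to 0; here √(π/(2α)) = 1.8852.
State is unnormalized: ∫|ψ|² dx = 1.8852, and ∫ψ*·x⁴·ψ dx = 1.8093, so ⟨x⁴⟩ = 1.8093 / 1.8852.
⟨x⁴⟩ = 0.95975.

0.960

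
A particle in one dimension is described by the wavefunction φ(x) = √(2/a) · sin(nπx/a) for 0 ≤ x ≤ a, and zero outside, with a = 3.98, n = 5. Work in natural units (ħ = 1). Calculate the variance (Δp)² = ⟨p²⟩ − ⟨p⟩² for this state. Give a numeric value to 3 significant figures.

15.6

Compute ⟨p⟩ and ⟨p²⟩ separately; (Δp)² = ⟨p²⟩ − ⟨p⟩².
d/dx sin(nπx/a) = (nπ/a)·cos(nπx/a) and d²/dx² sin(nπx/a) = −(nπ/a)²·sin(nπx/a); on 0 ≤ x ≤ a, ∫sin²(nπx/a) dx = a/2 and ∫sin(nπx/a)·cos(nπx/a) dx = 0.
⟨p⟩ = 0.0000 and ⟨p²⟩ = 15.577.
(Δp)² = 15.577 − (0.0000)² = 15.577.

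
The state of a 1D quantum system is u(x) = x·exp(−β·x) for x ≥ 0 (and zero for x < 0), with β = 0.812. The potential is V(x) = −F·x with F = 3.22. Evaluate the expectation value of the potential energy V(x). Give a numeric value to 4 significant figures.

⟨V⟩ = ∫ V(x)·|u|² dx / ∫|u|² dx.
Every integrand reduces to terms xʲ·e^(−2βx) on [0, ∞); use ∫₀^∞ xʲ·e^(−2βx) dx = j!/(2β)^(j+1).
State is unnormalized: ∫|u|² dx = 0.46695, and ∫u*·V(x)·u dx = -2.7776, so ⟨V⟩ = -2.7776 / 0.46695.
⟨V⟩ = -5.9483.

-5.948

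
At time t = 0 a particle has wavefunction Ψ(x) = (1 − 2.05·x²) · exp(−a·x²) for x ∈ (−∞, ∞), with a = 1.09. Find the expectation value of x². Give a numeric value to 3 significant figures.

⟨x²⟩ = ∫ x²·|Ψ|² dx / ∫|Ψ|² dx (integrals over the domain).
Expand each integrand as polynomial × e^(−2ax²) and use ∫x^(2j)·e^(−2ax²) dx = (2j−1)!!/(4a)^j · √(π/(2a)), odd powers → 0; here √(π/(2a)) = 1.2005.
State is unnormalized: ∫|Ψ|² dx = 0.86775, and ∫Ψ*·x²·Ψ dx = 0.41162, so ⟨x²⟩ = 0.41162 / 0.86775.
⟨x²⟩ = 0.47435.

0.474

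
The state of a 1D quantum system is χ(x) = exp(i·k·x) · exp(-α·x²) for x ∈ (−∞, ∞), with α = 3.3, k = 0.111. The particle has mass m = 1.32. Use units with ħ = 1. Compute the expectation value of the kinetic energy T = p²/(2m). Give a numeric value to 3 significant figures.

T = −(ħ²/2m) d²/dx², so ⟨T⟩ = −(ħ²/2m) ∫ χ*·χ'' dx / ∫|χ|² dx; with m = 1.32.
Gaussian moments: ∫x^(2j)·e^(−2αx²) dx = (2j−1)!!/(4α)^j · √(π/(2α)), odd powers integrate to 0; here √(π/(2α)) = 0.68993. Derivatives: χ′ = (ik − 2αx)·χ, χ″ = ((ik − 2αx)² − 2α)·χ; the odd-in-x pieces drop out.
State is unnormalized: ∫|χ|² dx = 0.68993, and ∫χ*·(−ħ²/2m · χ'') dx = 0.86563, so ⟨T⟩ = 0.86563 / 0.68993.
⟨T⟩ = 1.2547.

1.25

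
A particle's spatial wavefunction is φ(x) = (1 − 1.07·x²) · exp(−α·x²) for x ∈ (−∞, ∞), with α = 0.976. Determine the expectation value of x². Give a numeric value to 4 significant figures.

⟨x²⟩ = ∫ x²·|φ|² dx / ∫|φ|² dx (integrals over the domain).
Expand each integrand as polynomial × e^(−2αx²) and use ∫x^(2j)·e^(−2αx²) dx = (2j−1)!!/(4α)^j · √(π/(2α)), odd powers → 0; here √(π/(2α)) = 1.2686.
State is unnormalized: ∫|φ|² dx = 0.85912, and ∫φ*·x²·φ dx = 0.15673, so ⟨x²⟩ = 0.15673 / 0.85912.
⟨x²⟩ = 0.18243.

0.1824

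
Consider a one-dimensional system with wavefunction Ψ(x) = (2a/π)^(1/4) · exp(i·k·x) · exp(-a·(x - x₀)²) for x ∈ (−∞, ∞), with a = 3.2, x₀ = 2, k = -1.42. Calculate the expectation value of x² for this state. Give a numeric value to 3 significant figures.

⟨x²⟩ = ∫ x²·|Ψ|² dx (integrals over the domain).
Gaussian moments (u = x − x₀): ∫u^(2j)·e^(−2au²) du = (2j−1)!!/(4a)^j · √(π/(2a)), odd powers integrate to 0; here √(π/(2a)) = 0.70062.
⟨x²⟩ = 4.0781.

4.08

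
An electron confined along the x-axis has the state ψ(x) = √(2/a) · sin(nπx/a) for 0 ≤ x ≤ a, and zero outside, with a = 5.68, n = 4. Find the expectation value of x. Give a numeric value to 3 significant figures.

⟨x⟩ = ∫ x·|ψ|² dx (integrals over the domain).
With sin²θ = (1 − cos2θ)/2 on 0 ≤ x ≤ a: ∫sin²(nπx/a) dx = a/2, ∫x·sin²(nπx/a) dx = a²/4, ∫x²·sin²(nπx/a) dx = a³·(1/6 − 1/(4n²π²)); higher powers xᵏ the same way, integrating xᵏ·cos(2nπx/a) by parts.
⟨x⟩ = 2.8400.

2.84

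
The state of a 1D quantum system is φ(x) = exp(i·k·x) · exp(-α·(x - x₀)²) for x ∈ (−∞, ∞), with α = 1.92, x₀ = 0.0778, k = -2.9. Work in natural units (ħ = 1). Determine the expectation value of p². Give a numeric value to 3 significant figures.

p² φ = −ħ² d²φ/dx²; ⟨p²⟩ = −ħ² ∫ φ*·φ'' dx / ∫|φ|² dx.
Gaussian moments (u = x − x₀): ∫u^(2j)·e^(−2αu²) du = (2j−1)!!/(4α)^j · √(π/(2α)), odd powers integrate to 0; here √(π/(2α)) = 0.90450. Derivatives: φ′ = (ik − 2αu)·φ, φ″ = ((ik − 2αu)² − 2α)·φ; the odd-in-u pieces drop out.
State is unnormalized: ∫|φ|² dx = 0.90450, and ∫φ*·(−ħ² φ'') dx = 9.3435, so ⟨p²⟩ = 9.3435 / 0.90450.
⟨p²⟩ = 10.330.

10.3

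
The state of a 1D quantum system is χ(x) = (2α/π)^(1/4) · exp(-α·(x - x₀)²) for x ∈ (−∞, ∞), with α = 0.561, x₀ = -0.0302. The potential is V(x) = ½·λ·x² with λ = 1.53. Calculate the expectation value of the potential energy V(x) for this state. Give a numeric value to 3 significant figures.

⟨V⟩ = ∫ V(x)·|χ|² dx.
Gaussian moments (u = x − x₀): ∫u^(2j)·e^(−2αu²) du = (2j−1)!!/(4α)^j · √(π/(2α)), odd powers integrate to 0; here √(π/(2α)) = 1.6733.
⟨V⟩ = 0.34161.

0.342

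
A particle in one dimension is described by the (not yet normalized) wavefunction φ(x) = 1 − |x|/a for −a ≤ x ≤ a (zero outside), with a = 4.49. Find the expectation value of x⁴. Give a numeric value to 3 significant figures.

11.6

⟨x⁴⟩ = ∫ x⁴·|φ|² dx / ∫|φ|² dx (integrals over the domain).
φ is even, so ∫ over [−a, a] = 2∫₀ᵃ with φ = 1 − x/a there: ∫₀ᵃ (1 − x/a)² dx = a/3, ∫₀ᵃ x²(1 − x/a)² dx = a³/30, ∫₀ᵃ x⁴(1 − x/a)² dx = a⁵/105.
State is unnormalized: ∫|φ|² dx = 2.9933, and ∫φ*·x⁴·φ dx = 34.759, so ⟨x⁴⟩ = 34.759 / 2.9933.
⟨x⁴⟩ = 11.612.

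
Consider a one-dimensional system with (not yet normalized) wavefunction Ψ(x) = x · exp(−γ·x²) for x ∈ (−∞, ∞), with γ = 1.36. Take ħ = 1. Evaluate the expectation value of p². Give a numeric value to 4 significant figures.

4.080

p² Ψ = −ħ² d²Ψ/dx²; ⟨p²⟩ = −ħ² ∫ Ψ*·Ψ'' dx / ∫|Ψ|² dx.
Expand each integrand as polynomial × e^(−2γx²) and use ∫x^(2j)·e^(−2γx²) dx = (2j−1)!!/(4γ)^j · √(π/(2γ)), odd powers → 0; here √(π/(2γ)) = 1.0747. Differentiate with the product rule, d/dx e^(−γx²) = −2γx·e^(−γx²).
State is unnormalized: ∫|Ψ|² dx = 0.19756, and ∫Ψ*·(−ħ² Ψ'') dx = 0.80603, so ⟨p²⟩ = 0.80603 / 0.19756.
⟨p²⟩ = 4.0800.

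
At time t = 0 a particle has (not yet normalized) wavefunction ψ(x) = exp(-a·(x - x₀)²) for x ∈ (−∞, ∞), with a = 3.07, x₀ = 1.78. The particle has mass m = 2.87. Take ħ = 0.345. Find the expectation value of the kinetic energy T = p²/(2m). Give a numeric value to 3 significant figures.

T = −(ħ²/2m) d²/dx², so ⟨T⟩ = −(ħ²/2m) ∫ ψ*·ψ'' dx / ∫|ψ|² dx; with m = 2.87.
Gaussian moments (u = x − x₀): ∫u^(2j)·e^(−2au²) du = (2j−1)!!/(4a)^j · √(π/(2a)), odd powers integrate to 0; here √(π/(2a)) = 0.71530. Derivatives: d/dx e^(−au²) = −2au·e^(−au²), d²/dx² e^(−au²) = (4a²u² − 2a)·e^(−au²).
State is unnormalized: ∫|ψ|² dx = 0.71530, and ∫ψ*·(−ħ²/2m · ψ'') dx = 0.045536, so ⟨T⟩ = 0.045536 / 0.71530.
⟨T⟩ = 0.063660.

0.0637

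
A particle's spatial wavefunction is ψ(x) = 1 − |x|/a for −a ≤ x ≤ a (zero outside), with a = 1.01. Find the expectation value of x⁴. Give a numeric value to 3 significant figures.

⟨x⁴⟩ = ∫ x⁴·|ψ|² dx / ∫|ψ|² dx (integrals over the domain).
ψ is even, so ∫ over [−a, a] = 2∫₀ᵃ with ψ = 1 − x/a there: ∫₀ᵃ (1 − x/a)² dx = a/3, ∫₀ᵃ x²(1 − x/a)² dx = a³/30, ∫₀ᵃ x⁴(1 − x/a)² dx = a⁵/105.
State is unnormalized: ∫|ψ|² dx = 0.67333, and ∫ψ*·x⁴·ψ dx = 0.020019, so ⟨x⁴⟩ = 0.020019 / 0.67333.
⟨x⁴⟩ = 0.029732.

0.0297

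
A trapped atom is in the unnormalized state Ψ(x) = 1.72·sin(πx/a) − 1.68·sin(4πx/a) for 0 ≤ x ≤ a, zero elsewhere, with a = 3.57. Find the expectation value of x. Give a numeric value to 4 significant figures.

1.836

⟨x⟩ = ∫ x·|Ψ|² dx / ∫|Ψ|² dx (integrals over the domain).
On 0 ≤ x ≤ a (j ≠ l): ∫sin²(jπx/a) dx = a/2, ∫sin(jπx/a)·sin(lπx/a) dx = 0; diagonal moments ∫x·sin²(jπx/a) dx = a²/4, ∫x²·sin²(jπx/a) dx = a³·(1/6 − 1/(4j²π²)); cross terms ∫x·sin(jπx/a)·sin(lπx/a) dx = 0 for j + l even and −4jla²/(π²(j² − l²)²) for j + l odd, ∫x²·sin(jπx/a)·sin(lπx/a) dx = (−1)^(j+l)·4jla³/(π²(j² − l²)²); higher powers the same way via product-to-sum and parts.
State is unnormalized: ∫|Ψ|² dx = 10.319, and ∫Ψ*·x·Ψ dx = 18.950, so ⟨x⟩ = 18.950 / 10.319.
⟨x⟩ = 1.8364.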